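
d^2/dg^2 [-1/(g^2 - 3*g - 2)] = 2*(-g^2 + 3*g + (2*g - 3)^2 + 2)/(-g^2 + 3*g + 2)^3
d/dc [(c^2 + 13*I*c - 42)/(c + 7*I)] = 1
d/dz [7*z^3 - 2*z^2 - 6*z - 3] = 21*z^2 - 4*z - 6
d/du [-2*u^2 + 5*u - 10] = 5 - 4*u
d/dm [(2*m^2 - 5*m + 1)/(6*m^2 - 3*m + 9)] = 2*(4*m^2 + 4*m - 7)/(3*(4*m^4 - 4*m^3 + 13*m^2 - 6*m + 9))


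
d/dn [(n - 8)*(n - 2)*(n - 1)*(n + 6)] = 4*n^3 - 15*n^2 - 80*n + 140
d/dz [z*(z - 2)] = 2*z - 2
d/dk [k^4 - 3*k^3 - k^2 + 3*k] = 4*k^3 - 9*k^2 - 2*k + 3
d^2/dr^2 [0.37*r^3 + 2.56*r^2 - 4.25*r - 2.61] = 2.22*r + 5.12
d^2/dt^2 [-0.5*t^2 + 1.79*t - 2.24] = -1.00000000000000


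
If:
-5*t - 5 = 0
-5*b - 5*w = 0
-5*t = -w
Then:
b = 5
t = -1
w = -5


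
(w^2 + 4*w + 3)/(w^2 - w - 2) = (w + 3)/(w - 2)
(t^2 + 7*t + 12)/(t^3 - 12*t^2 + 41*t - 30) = (t^2 + 7*t + 12)/(t^3 - 12*t^2 + 41*t - 30)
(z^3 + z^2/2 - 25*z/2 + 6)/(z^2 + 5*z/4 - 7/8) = 4*(z^2 + z - 12)/(4*z + 7)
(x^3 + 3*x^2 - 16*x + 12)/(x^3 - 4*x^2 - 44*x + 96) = (x - 1)/(x - 8)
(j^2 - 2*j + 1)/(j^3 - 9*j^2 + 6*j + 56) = (j^2 - 2*j + 1)/(j^3 - 9*j^2 + 6*j + 56)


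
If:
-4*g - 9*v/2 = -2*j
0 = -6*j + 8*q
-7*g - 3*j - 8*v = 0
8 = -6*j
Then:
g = -236/3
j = -4/3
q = -1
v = 208/3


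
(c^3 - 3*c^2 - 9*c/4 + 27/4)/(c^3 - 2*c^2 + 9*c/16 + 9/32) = 8*(2*c^2 - 3*c - 9)/(16*c^2 - 8*c - 3)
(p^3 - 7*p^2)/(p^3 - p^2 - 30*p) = p*(7 - p)/(-p^2 + p + 30)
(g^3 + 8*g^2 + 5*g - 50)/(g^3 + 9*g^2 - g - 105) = (g^2 + 3*g - 10)/(g^2 + 4*g - 21)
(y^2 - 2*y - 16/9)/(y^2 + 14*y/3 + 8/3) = (y - 8/3)/(y + 4)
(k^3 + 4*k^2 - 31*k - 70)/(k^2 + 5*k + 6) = (k^2 + 2*k - 35)/(k + 3)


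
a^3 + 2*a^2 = a^2*(a + 2)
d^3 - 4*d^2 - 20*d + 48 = (d - 6)*(d - 2)*(d + 4)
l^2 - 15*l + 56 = (l - 8)*(l - 7)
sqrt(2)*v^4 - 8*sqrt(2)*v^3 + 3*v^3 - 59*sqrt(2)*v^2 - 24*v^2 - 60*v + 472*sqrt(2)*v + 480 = (v - 8)*(v - 5*sqrt(2))*(v + 6*sqrt(2))*(sqrt(2)*v + 1)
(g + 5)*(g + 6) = g^2 + 11*g + 30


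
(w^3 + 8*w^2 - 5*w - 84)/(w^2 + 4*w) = w + 4 - 21/w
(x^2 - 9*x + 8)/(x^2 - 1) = (x - 8)/(x + 1)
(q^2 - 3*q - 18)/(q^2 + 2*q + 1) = (q^2 - 3*q - 18)/(q^2 + 2*q + 1)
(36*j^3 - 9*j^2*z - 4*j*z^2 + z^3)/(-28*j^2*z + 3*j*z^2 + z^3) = (-9*j^2 + z^2)/(z*(7*j + z))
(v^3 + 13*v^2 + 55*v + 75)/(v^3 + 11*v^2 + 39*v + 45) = (v + 5)/(v + 3)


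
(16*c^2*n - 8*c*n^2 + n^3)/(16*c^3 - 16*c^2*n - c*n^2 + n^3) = n*(4*c - n)/(4*c^2 - 3*c*n - n^2)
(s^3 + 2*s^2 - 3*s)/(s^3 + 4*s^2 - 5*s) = (s + 3)/(s + 5)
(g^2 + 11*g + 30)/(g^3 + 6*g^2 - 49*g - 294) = (g + 5)/(g^2 - 49)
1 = 1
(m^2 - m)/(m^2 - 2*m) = (m - 1)/(m - 2)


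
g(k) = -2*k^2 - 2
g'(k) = -4*k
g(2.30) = -12.58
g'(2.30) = -9.20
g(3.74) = -29.98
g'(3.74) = -14.96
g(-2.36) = -13.14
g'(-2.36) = 9.44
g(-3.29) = -23.65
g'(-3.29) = 13.16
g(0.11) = -2.02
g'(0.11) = -0.44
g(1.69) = -7.71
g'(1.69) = -6.76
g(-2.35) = -13.04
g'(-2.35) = 9.40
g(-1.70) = -7.78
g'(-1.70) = 6.80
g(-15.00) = -452.00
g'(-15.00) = 60.00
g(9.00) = -164.00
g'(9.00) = -36.00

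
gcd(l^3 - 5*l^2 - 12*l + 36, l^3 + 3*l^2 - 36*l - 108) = l^2 - 3*l - 18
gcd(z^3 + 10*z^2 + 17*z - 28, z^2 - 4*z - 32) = z + 4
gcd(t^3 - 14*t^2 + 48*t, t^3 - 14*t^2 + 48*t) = t^3 - 14*t^2 + 48*t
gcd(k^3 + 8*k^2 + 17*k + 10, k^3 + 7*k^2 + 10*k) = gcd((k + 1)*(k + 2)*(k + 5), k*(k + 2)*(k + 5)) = k^2 + 7*k + 10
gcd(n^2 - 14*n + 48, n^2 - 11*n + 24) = n - 8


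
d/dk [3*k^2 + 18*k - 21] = 6*k + 18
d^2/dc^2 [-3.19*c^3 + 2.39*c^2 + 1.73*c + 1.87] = 4.78 - 19.14*c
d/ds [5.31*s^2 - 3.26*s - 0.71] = 10.62*s - 3.26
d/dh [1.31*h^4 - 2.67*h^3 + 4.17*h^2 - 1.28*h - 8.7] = 5.24*h^3 - 8.01*h^2 + 8.34*h - 1.28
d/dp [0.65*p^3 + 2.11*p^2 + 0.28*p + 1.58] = 1.95*p^2 + 4.22*p + 0.28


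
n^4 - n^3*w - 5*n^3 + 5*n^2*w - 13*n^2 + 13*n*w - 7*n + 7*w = (n - 7)*(n + 1)^2*(n - w)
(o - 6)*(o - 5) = o^2 - 11*o + 30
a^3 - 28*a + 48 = (a - 4)*(a - 2)*(a + 6)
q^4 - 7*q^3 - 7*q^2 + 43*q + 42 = (q - 7)*(q - 3)*(q + 1)*(q + 2)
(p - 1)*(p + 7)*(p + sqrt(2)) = p^3 + sqrt(2)*p^2 + 6*p^2 - 7*p + 6*sqrt(2)*p - 7*sqrt(2)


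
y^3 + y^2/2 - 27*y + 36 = (y - 4)*(y - 3/2)*(y + 6)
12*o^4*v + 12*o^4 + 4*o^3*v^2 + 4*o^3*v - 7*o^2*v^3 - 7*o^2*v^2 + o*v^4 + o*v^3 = (-6*o + v)*(-2*o + v)*(o + v)*(o*v + o)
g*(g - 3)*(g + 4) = g^3 + g^2 - 12*g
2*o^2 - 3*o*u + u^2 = (-2*o + u)*(-o + u)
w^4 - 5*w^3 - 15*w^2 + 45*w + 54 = (w - 6)*(w - 3)*(w + 1)*(w + 3)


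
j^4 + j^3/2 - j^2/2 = j^2*(j - 1/2)*(j + 1)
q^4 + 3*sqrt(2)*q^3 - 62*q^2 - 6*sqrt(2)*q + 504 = (q - 3*sqrt(2))^2*(q + 2*sqrt(2))*(q + 7*sqrt(2))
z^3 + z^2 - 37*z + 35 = (z - 5)*(z - 1)*(z + 7)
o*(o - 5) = o^2 - 5*o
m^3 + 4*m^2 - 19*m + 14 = (m - 2)*(m - 1)*(m + 7)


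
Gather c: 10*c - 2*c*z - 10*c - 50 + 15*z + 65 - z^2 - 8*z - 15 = -2*c*z - z^2 + 7*z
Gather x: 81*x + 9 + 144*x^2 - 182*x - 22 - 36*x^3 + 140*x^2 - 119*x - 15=-36*x^3 + 284*x^2 - 220*x - 28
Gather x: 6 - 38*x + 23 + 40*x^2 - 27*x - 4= 40*x^2 - 65*x + 25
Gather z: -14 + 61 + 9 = 56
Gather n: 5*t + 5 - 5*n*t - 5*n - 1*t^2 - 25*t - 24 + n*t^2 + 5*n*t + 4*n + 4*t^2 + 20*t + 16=n*(t^2 - 1) + 3*t^2 - 3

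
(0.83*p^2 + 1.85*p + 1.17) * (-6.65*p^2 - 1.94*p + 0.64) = -5.5195*p^4 - 13.9127*p^3 - 10.8383*p^2 - 1.0858*p + 0.7488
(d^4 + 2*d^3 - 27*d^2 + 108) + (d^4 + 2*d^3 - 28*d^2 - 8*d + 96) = 2*d^4 + 4*d^3 - 55*d^2 - 8*d + 204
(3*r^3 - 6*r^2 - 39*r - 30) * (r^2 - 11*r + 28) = 3*r^5 - 39*r^4 + 111*r^3 + 231*r^2 - 762*r - 840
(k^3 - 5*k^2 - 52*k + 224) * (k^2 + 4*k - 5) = k^5 - k^4 - 77*k^3 + 41*k^2 + 1156*k - 1120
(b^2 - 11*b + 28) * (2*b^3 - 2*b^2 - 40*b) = 2*b^5 - 24*b^4 + 38*b^3 + 384*b^2 - 1120*b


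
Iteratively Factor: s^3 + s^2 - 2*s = (s)*(s^2 + s - 2) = s*(s + 2)*(s - 1)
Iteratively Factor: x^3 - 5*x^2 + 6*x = (x - 3)*(x^2 - 2*x) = (x - 3)*(x - 2)*(x)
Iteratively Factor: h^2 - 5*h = (h)*(h - 5)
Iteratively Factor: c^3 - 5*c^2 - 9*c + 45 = (c - 3)*(c^2 - 2*c - 15) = (c - 5)*(c - 3)*(c + 3)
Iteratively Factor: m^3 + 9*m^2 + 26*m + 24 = (m + 2)*(m^2 + 7*m + 12) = (m + 2)*(m + 4)*(m + 3)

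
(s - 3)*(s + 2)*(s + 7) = s^3 + 6*s^2 - 13*s - 42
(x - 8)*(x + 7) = x^2 - x - 56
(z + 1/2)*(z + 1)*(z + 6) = z^3 + 15*z^2/2 + 19*z/2 + 3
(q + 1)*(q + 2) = q^2 + 3*q + 2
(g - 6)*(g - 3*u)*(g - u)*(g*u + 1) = g^4*u - 4*g^3*u^2 - 6*g^3*u + g^3 + 3*g^2*u^3 + 24*g^2*u^2 - 4*g^2*u - 6*g^2 - 18*g*u^3 + 3*g*u^2 + 24*g*u - 18*u^2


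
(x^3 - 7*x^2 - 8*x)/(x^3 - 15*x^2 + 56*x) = (x + 1)/(x - 7)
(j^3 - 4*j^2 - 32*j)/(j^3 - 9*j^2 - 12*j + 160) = j/(j - 5)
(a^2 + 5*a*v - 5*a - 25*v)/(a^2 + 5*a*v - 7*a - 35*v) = (a - 5)/(a - 7)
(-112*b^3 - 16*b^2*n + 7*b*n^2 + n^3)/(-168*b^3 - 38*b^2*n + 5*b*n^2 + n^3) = (4*b - n)/(6*b - n)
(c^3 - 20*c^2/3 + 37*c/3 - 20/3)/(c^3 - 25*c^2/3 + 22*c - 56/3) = (3*c^2 - 8*c + 5)/(3*c^2 - 13*c + 14)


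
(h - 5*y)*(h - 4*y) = h^2 - 9*h*y + 20*y^2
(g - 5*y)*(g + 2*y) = g^2 - 3*g*y - 10*y^2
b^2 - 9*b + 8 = (b - 8)*(b - 1)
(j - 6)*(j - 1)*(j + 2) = j^3 - 5*j^2 - 8*j + 12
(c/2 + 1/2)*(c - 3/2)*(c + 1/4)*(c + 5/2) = c^4/2 + 9*c^3/8 - 9*c^2/8 - 71*c/32 - 15/32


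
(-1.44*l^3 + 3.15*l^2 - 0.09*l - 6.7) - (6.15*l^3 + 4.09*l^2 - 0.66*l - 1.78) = -7.59*l^3 - 0.94*l^2 + 0.57*l - 4.92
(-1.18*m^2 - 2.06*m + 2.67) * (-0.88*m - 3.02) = 1.0384*m^3 + 5.3764*m^2 + 3.8716*m - 8.0634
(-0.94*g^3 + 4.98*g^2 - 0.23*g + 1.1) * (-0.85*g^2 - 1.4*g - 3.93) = 0.799*g^5 - 2.917*g^4 - 3.0823*g^3 - 20.1844*g^2 - 0.6361*g - 4.323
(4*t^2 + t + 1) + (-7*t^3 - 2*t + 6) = -7*t^3 + 4*t^2 - t + 7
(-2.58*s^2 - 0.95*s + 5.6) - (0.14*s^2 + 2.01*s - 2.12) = -2.72*s^2 - 2.96*s + 7.72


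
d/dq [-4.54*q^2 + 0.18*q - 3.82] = 0.18 - 9.08*q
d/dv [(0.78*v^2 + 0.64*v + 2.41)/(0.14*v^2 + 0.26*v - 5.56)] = (0.1132*v^2 - 9.3484*v - 4.185)/(0.0196*v^4 + 0.0728*v^3 - 1.4892*v^2 - 2.8912*v + 30.9136)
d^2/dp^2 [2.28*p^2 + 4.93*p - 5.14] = 4.56000000000000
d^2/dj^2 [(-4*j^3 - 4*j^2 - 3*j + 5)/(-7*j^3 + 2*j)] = 2*(196*j^6 + 609*j^5 - 1302*j^4 + 58*j^3 + 210*j^2 - 20)/(j^3*(343*j^6 - 294*j^4 + 84*j^2 - 8))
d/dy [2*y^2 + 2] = 4*y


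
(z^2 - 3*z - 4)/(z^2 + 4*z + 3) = (z - 4)/(z + 3)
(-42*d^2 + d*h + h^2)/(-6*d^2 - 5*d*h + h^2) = (7*d + h)/(d + h)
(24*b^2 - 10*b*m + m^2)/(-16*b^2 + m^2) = (-6*b + m)/(4*b + m)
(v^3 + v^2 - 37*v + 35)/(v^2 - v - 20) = (v^2 + 6*v - 7)/(v + 4)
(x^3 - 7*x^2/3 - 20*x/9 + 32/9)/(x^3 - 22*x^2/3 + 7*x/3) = (9*x^3 - 21*x^2 - 20*x + 32)/(3*x*(3*x^2 - 22*x + 7))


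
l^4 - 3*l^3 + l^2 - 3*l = l*(l - 3)*(l - I)*(l + I)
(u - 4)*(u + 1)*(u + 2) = u^3 - u^2 - 10*u - 8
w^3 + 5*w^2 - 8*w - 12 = (w - 2)*(w + 1)*(w + 6)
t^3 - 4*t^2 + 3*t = t*(t - 3)*(t - 1)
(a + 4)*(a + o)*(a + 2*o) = a^3 + 3*a^2*o + 4*a^2 + 2*a*o^2 + 12*a*o + 8*o^2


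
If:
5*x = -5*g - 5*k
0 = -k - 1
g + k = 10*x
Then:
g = 1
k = -1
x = 0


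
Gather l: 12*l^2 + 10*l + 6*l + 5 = 12*l^2 + 16*l + 5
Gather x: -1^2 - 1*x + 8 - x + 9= 16 - 2*x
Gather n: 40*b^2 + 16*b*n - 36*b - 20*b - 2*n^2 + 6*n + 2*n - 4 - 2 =40*b^2 - 56*b - 2*n^2 + n*(16*b + 8) - 6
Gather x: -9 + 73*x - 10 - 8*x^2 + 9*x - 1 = -8*x^2 + 82*x - 20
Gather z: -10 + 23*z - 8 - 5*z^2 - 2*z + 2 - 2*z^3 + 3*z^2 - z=-2*z^3 - 2*z^2 + 20*z - 16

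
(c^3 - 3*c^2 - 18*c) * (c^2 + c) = c^5 - 2*c^4 - 21*c^3 - 18*c^2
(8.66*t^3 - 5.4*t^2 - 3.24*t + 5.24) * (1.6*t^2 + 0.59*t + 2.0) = 13.856*t^5 - 3.5306*t^4 + 8.95*t^3 - 4.3276*t^2 - 3.3884*t + 10.48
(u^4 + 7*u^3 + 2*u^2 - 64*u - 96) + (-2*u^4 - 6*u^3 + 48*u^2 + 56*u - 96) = -u^4 + u^3 + 50*u^2 - 8*u - 192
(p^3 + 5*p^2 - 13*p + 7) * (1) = p^3 + 5*p^2 - 13*p + 7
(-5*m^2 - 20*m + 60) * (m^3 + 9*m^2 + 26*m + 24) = -5*m^5 - 65*m^4 - 250*m^3 - 100*m^2 + 1080*m + 1440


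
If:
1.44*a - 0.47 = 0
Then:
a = 0.33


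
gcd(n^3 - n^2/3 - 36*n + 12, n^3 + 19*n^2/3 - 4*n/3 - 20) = n + 6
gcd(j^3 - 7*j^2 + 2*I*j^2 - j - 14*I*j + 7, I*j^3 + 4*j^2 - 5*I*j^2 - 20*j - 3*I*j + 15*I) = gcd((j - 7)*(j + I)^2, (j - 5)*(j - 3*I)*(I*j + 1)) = 1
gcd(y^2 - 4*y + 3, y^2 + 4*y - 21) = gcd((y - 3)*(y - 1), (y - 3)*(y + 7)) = y - 3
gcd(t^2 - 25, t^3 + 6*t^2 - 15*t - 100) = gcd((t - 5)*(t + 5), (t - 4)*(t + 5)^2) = t + 5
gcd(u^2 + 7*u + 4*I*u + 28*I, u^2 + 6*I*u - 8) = u + 4*I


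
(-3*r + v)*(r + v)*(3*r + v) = -9*r^3 - 9*r^2*v + r*v^2 + v^3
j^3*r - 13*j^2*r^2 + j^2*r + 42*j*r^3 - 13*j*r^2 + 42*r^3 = (j - 7*r)*(j - 6*r)*(j*r + r)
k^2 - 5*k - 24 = (k - 8)*(k + 3)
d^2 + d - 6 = (d - 2)*(d + 3)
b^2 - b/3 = b*(b - 1/3)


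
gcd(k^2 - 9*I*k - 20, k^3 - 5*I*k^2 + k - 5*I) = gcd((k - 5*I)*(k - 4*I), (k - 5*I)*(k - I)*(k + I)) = k - 5*I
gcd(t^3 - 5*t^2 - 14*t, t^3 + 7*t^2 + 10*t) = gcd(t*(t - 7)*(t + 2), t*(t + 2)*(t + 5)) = t^2 + 2*t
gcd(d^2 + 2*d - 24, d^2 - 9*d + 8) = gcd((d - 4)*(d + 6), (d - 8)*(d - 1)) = 1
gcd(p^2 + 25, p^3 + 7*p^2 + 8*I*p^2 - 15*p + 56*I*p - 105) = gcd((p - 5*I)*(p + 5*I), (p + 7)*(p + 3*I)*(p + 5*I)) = p + 5*I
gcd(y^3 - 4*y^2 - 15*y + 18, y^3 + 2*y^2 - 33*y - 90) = y^2 - 3*y - 18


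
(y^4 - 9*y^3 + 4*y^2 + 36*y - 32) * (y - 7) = y^5 - 16*y^4 + 67*y^3 + 8*y^2 - 284*y + 224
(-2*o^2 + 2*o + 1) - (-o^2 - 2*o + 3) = -o^2 + 4*o - 2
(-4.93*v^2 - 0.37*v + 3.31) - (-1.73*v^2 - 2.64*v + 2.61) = -3.2*v^2 + 2.27*v + 0.7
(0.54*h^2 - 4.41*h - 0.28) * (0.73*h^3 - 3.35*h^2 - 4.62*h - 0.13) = 0.3942*h^5 - 5.0283*h^4 + 12.0743*h^3 + 21.242*h^2 + 1.8669*h + 0.0364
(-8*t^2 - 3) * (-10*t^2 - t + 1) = 80*t^4 + 8*t^3 + 22*t^2 + 3*t - 3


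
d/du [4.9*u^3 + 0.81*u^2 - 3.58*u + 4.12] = 14.7*u^2 + 1.62*u - 3.58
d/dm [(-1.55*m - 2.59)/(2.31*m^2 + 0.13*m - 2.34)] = (3.5805*m^2 + 11.9658*m + 3.9637)/(5.3361*m^4 + 0.6006*m^3 - 10.7939*m^2 - 0.6084*m + 5.4756)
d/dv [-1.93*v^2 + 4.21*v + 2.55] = 4.21 - 3.86*v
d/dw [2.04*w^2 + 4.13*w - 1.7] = 4.08*w + 4.13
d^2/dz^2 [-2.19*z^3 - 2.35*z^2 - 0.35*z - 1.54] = -13.14*z - 4.7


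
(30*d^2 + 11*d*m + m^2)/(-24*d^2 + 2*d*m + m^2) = (-5*d - m)/(4*d - m)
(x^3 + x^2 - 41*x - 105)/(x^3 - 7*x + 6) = (x^2 - 2*x - 35)/(x^2 - 3*x + 2)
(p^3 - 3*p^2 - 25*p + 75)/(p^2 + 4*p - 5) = (p^2 - 8*p + 15)/(p - 1)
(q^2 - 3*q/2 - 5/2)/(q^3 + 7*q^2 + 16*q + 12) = (2*q^2 - 3*q - 5)/(2*(q^3 + 7*q^2 + 16*q + 12))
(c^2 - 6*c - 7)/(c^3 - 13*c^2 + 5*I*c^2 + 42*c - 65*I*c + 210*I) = (c + 1)/(c^2 + c*(-6 + 5*I) - 30*I)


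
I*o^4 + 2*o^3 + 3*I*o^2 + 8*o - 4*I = (o - 2*I)*(o - I)*(o + 2*I)*(I*o + 1)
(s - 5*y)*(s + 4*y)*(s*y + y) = s^3*y - s^2*y^2 + s^2*y - 20*s*y^3 - s*y^2 - 20*y^3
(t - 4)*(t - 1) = t^2 - 5*t + 4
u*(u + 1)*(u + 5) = u^3 + 6*u^2 + 5*u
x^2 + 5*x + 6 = (x + 2)*(x + 3)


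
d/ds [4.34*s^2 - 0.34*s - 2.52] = 8.68*s - 0.34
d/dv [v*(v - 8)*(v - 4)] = 3*v^2 - 24*v + 32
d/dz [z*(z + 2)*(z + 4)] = 3*z^2 + 12*z + 8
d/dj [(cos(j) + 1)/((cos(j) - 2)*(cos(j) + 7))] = (cos(j)^2 + 2*cos(j) + 19)*sin(j)/((cos(j) - 2)^2*(cos(j) + 7)^2)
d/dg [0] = 0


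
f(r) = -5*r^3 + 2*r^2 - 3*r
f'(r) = -15*r^2 + 4*r - 3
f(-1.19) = 14.83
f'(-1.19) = -29.00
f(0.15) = -0.42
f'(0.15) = -2.74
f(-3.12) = 180.69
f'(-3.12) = -161.50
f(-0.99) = 9.78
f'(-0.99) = -21.66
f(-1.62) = 31.37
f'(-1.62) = -48.85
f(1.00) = -6.00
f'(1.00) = -14.00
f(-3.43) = 235.59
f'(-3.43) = -193.19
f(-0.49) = 2.54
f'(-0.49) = -8.56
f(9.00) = -3510.00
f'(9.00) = -1182.00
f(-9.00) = 3834.00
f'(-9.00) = -1254.00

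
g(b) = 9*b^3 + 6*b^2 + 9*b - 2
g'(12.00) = 4041.00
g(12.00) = 16522.00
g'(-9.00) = 2088.00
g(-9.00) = -6158.00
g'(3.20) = 323.88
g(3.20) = 383.15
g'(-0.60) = 11.52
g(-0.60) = -7.18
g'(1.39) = 77.85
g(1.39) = 46.27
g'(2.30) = 179.43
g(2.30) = 159.94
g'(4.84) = 699.57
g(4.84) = 1202.53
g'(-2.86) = 195.53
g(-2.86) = -189.21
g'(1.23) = 64.61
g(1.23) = 34.90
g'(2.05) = 147.07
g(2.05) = 119.20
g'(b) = 27*b^2 + 12*b + 9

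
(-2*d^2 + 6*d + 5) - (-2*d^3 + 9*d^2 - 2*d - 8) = 2*d^3 - 11*d^2 + 8*d + 13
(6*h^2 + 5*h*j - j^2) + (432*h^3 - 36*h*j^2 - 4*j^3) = 432*h^3 + 6*h^2 - 36*h*j^2 + 5*h*j - 4*j^3 - j^2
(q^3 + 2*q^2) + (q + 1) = q^3 + 2*q^2 + q + 1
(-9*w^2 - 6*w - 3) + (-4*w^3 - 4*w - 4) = -4*w^3 - 9*w^2 - 10*w - 7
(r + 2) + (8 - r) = 10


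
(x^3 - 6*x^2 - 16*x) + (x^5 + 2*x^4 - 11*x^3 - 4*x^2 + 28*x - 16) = x^5 + 2*x^4 - 10*x^3 - 10*x^2 + 12*x - 16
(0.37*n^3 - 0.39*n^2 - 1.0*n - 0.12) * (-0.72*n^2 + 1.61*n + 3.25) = -0.2664*n^5 + 0.8765*n^4 + 1.2946*n^3 - 2.7911*n^2 - 3.4432*n - 0.39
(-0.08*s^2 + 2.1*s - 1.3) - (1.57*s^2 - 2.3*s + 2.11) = -1.65*s^2 + 4.4*s - 3.41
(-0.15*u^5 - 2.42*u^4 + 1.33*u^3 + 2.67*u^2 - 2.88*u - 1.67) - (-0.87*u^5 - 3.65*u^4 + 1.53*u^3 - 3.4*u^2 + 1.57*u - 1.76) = 0.72*u^5 + 1.23*u^4 - 0.2*u^3 + 6.07*u^2 - 4.45*u + 0.0900000000000001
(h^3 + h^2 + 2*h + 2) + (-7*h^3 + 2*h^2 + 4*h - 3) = -6*h^3 + 3*h^2 + 6*h - 1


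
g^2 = g^2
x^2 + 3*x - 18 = (x - 3)*(x + 6)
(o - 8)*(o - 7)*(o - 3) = o^3 - 18*o^2 + 101*o - 168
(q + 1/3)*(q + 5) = q^2 + 16*q/3 + 5/3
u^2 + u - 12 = (u - 3)*(u + 4)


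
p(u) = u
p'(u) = 1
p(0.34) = 0.34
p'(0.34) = 1.00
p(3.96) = 3.96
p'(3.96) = 1.00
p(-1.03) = -1.03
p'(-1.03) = 1.00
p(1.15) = 1.15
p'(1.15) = 1.00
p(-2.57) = -2.57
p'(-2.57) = 1.00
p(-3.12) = -3.12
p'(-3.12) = 1.00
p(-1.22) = -1.22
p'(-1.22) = 1.00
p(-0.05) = -0.05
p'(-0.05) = 1.00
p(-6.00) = -6.00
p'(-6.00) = 1.00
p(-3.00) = -3.00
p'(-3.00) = 1.00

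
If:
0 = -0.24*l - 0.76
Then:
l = -3.17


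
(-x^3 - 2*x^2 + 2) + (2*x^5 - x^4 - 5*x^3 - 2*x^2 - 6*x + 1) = 2*x^5 - x^4 - 6*x^3 - 4*x^2 - 6*x + 3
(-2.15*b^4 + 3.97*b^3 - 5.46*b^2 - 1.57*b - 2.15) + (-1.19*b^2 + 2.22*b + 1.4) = -2.15*b^4 + 3.97*b^3 - 6.65*b^2 + 0.65*b - 0.75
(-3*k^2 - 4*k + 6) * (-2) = 6*k^2 + 8*k - 12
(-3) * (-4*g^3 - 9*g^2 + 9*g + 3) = 12*g^3 + 27*g^2 - 27*g - 9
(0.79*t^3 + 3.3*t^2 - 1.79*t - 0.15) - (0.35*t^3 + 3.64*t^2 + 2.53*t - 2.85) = 0.44*t^3 - 0.34*t^2 - 4.32*t + 2.7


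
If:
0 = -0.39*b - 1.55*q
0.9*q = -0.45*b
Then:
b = 0.00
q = 0.00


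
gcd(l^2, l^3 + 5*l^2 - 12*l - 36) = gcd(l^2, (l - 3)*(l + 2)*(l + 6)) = 1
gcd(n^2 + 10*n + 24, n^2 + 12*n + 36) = n + 6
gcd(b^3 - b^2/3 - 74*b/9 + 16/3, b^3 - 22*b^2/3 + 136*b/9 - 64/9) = b^2 - 10*b/3 + 16/9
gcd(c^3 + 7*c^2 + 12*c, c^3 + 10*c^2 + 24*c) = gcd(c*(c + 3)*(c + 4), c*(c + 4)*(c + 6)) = c^2 + 4*c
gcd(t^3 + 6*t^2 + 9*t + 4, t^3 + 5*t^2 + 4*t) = t^2 + 5*t + 4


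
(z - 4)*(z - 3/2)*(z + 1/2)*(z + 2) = z^4 - 3*z^3 - 27*z^2/4 + 19*z/2 + 6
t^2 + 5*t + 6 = (t + 2)*(t + 3)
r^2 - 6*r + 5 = (r - 5)*(r - 1)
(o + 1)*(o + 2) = o^2 + 3*o + 2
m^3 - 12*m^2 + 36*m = m*(m - 6)^2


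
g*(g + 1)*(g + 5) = g^3 + 6*g^2 + 5*g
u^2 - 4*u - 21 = (u - 7)*(u + 3)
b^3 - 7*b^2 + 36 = (b - 6)*(b - 3)*(b + 2)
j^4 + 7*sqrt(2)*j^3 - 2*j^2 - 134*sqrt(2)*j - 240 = (j - 3*sqrt(2))*(j + sqrt(2))*(j + 4*sqrt(2))*(j + 5*sqrt(2))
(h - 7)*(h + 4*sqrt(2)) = h^2 - 7*h + 4*sqrt(2)*h - 28*sqrt(2)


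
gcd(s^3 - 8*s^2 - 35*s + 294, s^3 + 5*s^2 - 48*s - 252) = s^2 - s - 42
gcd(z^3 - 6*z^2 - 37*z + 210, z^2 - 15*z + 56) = z - 7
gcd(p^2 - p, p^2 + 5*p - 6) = p - 1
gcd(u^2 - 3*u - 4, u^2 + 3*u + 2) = u + 1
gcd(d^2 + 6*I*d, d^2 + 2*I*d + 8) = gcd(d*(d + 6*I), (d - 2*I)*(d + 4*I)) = 1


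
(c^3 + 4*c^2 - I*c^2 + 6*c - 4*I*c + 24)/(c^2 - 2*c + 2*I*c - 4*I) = (c^2 + c*(4 - 3*I) - 12*I)/(c - 2)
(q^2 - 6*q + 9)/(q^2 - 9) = (q - 3)/(q + 3)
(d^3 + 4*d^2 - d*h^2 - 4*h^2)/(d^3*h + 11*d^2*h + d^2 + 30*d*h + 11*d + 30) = (d^3 + 4*d^2 - d*h^2 - 4*h^2)/(d^3*h + 11*d^2*h + d^2 + 30*d*h + 11*d + 30)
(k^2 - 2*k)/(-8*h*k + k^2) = (2 - k)/(8*h - k)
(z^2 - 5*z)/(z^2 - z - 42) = z*(5 - z)/(-z^2 + z + 42)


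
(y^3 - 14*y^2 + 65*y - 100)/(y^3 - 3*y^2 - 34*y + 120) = (y - 5)/(y + 6)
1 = 1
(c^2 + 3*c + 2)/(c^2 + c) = (c + 2)/c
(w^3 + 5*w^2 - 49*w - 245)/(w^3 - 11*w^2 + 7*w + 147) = (w^2 + 12*w + 35)/(w^2 - 4*w - 21)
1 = 1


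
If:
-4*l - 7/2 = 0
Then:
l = -7/8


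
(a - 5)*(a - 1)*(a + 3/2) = a^3 - 9*a^2/2 - 4*a + 15/2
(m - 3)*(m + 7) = m^2 + 4*m - 21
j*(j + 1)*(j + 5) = j^3 + 6*j^2 + 5*j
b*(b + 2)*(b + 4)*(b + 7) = b^4 + 13*b^3 + 50*b^2 + 56*b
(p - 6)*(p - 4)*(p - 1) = p^3 - 11*p^2 + 34*p - 24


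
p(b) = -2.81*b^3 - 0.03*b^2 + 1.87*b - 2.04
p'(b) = -8.43*b^2 - 0.06*b + 1.87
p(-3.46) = 107.53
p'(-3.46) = -98.84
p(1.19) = -4.59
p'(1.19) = -10.14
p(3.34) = -100.83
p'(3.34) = -92.37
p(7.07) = -983.35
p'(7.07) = -419.93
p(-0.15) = -2.31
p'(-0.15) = 1.69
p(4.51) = -251.99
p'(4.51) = -169.87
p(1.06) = -3.44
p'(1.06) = -7.67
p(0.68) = -1.67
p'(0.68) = -2.07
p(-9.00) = 2027.19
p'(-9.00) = -680.42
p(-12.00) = 4826.88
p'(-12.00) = -1211.33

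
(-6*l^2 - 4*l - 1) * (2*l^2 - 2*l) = -12*l^4 + 4*l^3 + 6*l^2 + 2*l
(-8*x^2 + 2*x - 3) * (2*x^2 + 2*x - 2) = -16*x^4 - 12*x^3 + 14*x^2 - 10*x + 6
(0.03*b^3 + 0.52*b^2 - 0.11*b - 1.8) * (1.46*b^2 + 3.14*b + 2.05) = 0.0438*b^5 + 0.8534*b^4 + 1.5337*b^3 - 1.9074*b^2 - 5.8775*b - 3.69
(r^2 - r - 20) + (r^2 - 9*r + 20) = 2*r^2 - 10*r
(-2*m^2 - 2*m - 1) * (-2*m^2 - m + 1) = 4*m^4 + 6*m^3 + 2*m^2 - m - 1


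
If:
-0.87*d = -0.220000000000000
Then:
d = 0.25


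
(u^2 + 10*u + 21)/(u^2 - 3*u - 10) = (u^2 + 10*u + 21)/(u^2 - 3*u - 10)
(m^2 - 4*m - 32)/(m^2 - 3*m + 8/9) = 9*(m^2 - 4*m - 32)/(9*m^2 - 27*m + 8)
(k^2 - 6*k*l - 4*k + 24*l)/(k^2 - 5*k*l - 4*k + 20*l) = (k - 6*l)/(k - 5*l)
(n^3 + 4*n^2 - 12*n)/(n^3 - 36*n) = (n - 2)/(n - 6)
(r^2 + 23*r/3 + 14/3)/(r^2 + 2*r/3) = (r + 7)/r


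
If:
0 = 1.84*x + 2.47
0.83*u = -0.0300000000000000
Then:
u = -0.04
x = -1.34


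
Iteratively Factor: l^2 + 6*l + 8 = (l + 2)*(l + 4)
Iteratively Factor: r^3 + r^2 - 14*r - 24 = (r + 3)*(r^2 - 2*r - 8) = (r - 4)*(r + 3)*(r + 2)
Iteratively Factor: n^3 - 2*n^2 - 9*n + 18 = (n - 2)*(n^2 - 9) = (n - 2)*(n + 3)*(n - 3)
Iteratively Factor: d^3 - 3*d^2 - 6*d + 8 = (d - 4)*(d^2 + d - 2) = (d - 4)*(d - 1)*(d + 2)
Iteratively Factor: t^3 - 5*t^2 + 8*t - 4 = (t - 1)*(t^2 - 4*t + 4) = (t - 2)*(t - 1)*(t - 2)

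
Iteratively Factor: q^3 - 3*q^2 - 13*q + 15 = (q + 3)*(q^2 - 6*q + 5) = (q - 5)*(q + 3)*(q - 1)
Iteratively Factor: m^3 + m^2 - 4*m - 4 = (m - 2)*(m^2 + 3*m + 2) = (m - 2)*(m + 2)*(m + 1)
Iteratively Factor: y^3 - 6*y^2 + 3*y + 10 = (y - 2)*(y^2 - 4*y - 5) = (y - 2)*(y + 1)*(y - 5)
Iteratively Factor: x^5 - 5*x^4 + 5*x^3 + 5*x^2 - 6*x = (x - 2)*(x^4 - 3*x^3 - x^2 + 3*x) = (x - 2)*(x + 1)*(x^3 - 4*x^2 + 3*x) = (x - 3)*(x - 2)*(x + 1)*(x^2 - x) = (x - 3)*(x - 2)*(x - 1)*(x + 1)*(x)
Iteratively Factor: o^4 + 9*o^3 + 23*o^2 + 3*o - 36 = (o + 3)*(o^3 + 6*o^2 + 5*o - 12) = (o + 3)*(o + 4)*(o^2 + 2*o - 3) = (o + 3)^2*(o + 4)*(o - 1)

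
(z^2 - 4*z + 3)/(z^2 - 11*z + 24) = (z - 1)/(z - 8)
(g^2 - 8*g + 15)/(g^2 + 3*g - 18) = (g - 5)/(g + 6)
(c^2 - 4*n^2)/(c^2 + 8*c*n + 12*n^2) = (c - 2*n)/(c + 6*n)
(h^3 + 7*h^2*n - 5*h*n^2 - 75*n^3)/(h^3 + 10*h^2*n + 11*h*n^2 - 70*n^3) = (h^2 + 2*h*n - 15*n^2)/(h^2 + 5*h*n - 14*n^2)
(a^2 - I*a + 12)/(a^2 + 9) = (a - 4*I)/(a - 3*I)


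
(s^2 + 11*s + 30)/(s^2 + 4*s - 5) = (s + 6)/(s - 1)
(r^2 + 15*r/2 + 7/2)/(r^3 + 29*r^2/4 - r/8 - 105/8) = 4*(2*r + 1)/(8*r^2 + 2*r - 15)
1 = 1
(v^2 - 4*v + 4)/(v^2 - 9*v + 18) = (v^2 - 4*v + 4)/(v^2 - 9*v + 18)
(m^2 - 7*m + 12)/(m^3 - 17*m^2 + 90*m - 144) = (m - 4)/(m^2 - 14*m + 48)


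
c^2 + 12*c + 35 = (c + 5)*(c + 7)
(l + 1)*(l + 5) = l^2 + 6*l + 5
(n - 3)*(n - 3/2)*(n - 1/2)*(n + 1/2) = n^4 - 9*n^3/2 + 17*n^2/4 + 9*n/8 - 9/8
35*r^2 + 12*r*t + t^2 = (5*r + t)*(7*r + t)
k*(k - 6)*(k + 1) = k^3 - 5*k^2 - 6*k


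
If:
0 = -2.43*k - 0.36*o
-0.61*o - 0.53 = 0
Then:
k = 0.13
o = -0.87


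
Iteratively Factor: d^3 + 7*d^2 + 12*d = (d + 3)*(d^2 + 4*d) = d*(d + 3)*(d + 4)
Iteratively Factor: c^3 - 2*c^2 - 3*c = (c - 3)*(c^2 + c) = (c - 3)*(c + 1)*(c)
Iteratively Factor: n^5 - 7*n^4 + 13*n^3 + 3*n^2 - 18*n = (n)*(n^4 - 7*n^3 + 13*n^2 + 3*n - 18) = n*(n - 3)*(n^3 - 4*n^2 + n + 6) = n*(n - 3)^2*(n^2 - n - 2) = n*(n - 3)^2*(n + 1)*(n - 2)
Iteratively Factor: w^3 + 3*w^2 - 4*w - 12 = (w + 2)*(w^2 + w - 6) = (w + 2)*(w + 3)*(w - 2)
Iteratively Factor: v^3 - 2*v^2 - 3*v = (v - 3)*(v^2 + v) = v*(v - 3)*(v + 1)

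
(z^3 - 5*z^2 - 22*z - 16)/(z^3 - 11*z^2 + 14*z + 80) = (z + 1)/(z - 5)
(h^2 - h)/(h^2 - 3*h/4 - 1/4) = 4*h/(4*h + 1)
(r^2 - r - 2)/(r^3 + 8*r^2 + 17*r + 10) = (r - 2)/(r^2 + 7*r + 10)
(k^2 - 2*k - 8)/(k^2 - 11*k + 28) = (k + 2)/(k - 7)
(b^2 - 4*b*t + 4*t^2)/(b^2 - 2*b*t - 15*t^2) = (-b^2 + 4*b*t - 4*t^2)/(-b^2 + 2*b*t + 15*t^2)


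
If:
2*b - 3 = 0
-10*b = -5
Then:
No Solution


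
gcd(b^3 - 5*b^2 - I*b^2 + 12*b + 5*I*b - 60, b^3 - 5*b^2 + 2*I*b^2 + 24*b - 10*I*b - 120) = b^2 + b*(-5 - 4*I) + 20*I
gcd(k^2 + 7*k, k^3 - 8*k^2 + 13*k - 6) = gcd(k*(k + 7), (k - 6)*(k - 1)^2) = 1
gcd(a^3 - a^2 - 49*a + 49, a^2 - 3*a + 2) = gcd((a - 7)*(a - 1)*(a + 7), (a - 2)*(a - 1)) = a - 1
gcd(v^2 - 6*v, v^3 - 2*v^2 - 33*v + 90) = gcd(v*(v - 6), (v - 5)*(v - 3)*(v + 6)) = 1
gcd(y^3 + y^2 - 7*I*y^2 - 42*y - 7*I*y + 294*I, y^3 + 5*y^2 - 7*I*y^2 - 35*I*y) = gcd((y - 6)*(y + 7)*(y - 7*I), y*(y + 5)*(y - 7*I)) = y - 7*I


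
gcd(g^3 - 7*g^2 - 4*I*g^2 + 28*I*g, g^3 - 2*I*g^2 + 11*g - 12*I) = g - 4*I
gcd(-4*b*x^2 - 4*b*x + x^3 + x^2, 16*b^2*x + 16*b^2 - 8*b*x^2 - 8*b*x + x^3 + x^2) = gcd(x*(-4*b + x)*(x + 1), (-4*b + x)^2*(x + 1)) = -4*b*x - 4*b + x^2 + x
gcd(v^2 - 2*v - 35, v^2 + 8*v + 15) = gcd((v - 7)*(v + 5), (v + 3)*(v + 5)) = v + 5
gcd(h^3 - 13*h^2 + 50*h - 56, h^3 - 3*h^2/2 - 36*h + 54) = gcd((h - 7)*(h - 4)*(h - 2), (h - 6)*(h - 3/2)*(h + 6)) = 1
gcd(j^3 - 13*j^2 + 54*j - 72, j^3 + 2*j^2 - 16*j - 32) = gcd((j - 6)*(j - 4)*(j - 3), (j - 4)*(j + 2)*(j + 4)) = j - 4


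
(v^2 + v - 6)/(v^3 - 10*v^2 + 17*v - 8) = (v^2 + v - 6)/(v^3 - 10*v^2 + 17*v - 8)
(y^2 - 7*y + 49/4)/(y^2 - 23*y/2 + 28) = (y - 7/2)/(y - 8)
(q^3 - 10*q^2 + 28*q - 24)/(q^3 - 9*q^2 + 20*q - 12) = (q - 2)/(q - 1)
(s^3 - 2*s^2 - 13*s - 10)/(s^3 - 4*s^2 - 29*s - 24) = (s^2 - 3*s - 10)/(s^2 - 5*s - 24)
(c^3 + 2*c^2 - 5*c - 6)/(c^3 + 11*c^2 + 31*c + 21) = (c - 2)/(c + 7)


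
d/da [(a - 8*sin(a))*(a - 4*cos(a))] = (a - 8*sin(a))*(4*sin(a) + 1) - (a - 4*cos(a))*(8*cos(a) - 1)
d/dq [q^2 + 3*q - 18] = 2*q + 3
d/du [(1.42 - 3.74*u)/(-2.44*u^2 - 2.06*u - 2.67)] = (-9.1256*u^2 + 6.9296*u + 12.911)/(5.9536*u^4 + 10.0528*u^3 + 17.2732*u^2 + 11.0004*u + 7.1289)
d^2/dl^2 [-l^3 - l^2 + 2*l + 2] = -6*l - 2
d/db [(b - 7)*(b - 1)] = 2*b - 8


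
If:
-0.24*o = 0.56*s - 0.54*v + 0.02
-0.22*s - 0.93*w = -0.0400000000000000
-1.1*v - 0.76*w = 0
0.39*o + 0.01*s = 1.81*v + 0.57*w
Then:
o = -0.09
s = -0.03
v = -0.03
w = 0.05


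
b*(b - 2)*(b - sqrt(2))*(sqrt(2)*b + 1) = sqrt(2)*b^4 - 2*sqrt(2)*b^3 - b^3 - sqrt(2)*b^2 + 2*b^2 + 2*sqrt(2)*b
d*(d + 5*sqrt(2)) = d^2 + 5*sqrt(2)*d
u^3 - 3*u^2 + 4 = (u - 2)^2*(u + 1)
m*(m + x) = m^2 + m*x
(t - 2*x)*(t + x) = t^2 - t*x - 2*x^2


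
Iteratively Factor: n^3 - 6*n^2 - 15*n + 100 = (n - 5)*(n^2 - n - 20) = (n - 5)*(n + 4)*(n - 5)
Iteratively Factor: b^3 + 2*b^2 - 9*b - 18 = (b + 3)*(b^2 - b - 6) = (b + 2)*(b + 3)*(b - 3)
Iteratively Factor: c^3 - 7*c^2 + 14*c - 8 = (c - 2)*(c^2 - 5*c + 4) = (c - 2)*(c - 1)*(c - 4)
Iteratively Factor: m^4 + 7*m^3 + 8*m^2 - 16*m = (m + 4)*(m^3 + 3*m^2 - 4*m) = (m - 1)*(m + 4)*(m^2 + 4*m) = m*(m - 1)*(m + 4)*(m + 4)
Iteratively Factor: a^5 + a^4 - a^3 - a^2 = (a)*(a^4 + a^3 - a^2 - a) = a^2*(a^3 + a^2 - a - 1) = a^2*(a - 1)*(a^2 + 2*a + 1) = a^2*(a - 1)*(a + 1)*(a + 1)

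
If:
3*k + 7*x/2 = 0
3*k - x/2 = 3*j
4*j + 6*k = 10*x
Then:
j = 0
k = 0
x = 0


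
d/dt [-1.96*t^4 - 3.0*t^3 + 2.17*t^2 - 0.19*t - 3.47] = -7.84*t^3 - 9.0*t^2 + 4.34*t - 0.19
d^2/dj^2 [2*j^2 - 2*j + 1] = 4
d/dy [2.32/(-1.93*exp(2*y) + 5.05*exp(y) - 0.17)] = (8.9552*exp(y) - 11.716)*exp(y)/(1.93*exp(2*y) - 5.05*exp(y) + 0.17)^2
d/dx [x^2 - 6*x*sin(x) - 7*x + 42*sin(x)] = -6*x*cos(x) + 2*x - 6*sin(x) + 42*cos(x) - 7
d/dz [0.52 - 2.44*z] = -2.44000000000000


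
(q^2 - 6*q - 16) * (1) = q^2 - 6*q - 16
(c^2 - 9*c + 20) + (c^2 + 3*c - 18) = 2*c^2 - 6*c + 2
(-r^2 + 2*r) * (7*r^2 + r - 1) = -7*r^4 + 13*r^3 + 3*r^2 - 2*r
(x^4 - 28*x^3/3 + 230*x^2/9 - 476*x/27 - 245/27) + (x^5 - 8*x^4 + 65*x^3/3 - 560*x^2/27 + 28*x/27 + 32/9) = x^5 - 7*x^4 + 37*x^3/3 + 130*x^2/27 - 448*x/27 - 149/27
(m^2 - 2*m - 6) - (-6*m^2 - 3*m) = 7*m^2 + m - 6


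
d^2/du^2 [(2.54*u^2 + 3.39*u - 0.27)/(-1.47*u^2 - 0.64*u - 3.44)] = (-9.87163799999999*u^3 + 80.56629*u^2 + 104.379408*u - 47.697328)/(3.176523*u^6 + 4.148928*u^5 + 24.106824*u^4 + 19.680256*u^3 + 56.413248*u^2 + 22.720512*u + 40.707584)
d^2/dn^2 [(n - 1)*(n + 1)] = 2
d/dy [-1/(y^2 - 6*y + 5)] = 2*(y - 3)/(y^2 - 6*y + 5)^2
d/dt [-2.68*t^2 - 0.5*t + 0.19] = -5.36*t - 0.5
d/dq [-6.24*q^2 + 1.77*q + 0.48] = 1.77 - 12.48*q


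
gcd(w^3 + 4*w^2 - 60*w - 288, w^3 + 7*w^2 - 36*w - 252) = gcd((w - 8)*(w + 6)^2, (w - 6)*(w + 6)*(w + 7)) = w + 6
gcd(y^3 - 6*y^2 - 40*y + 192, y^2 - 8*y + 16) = y - 4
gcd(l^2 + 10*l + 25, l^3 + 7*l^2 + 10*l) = l + 5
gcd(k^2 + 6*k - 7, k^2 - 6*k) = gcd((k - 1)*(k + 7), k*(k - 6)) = 1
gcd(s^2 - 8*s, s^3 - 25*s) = s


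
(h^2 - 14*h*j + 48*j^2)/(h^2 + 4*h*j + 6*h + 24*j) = (h^2 - 14*h*j + 48*j^2)/(h^2 + 4*h*j + 6*h + 24*j)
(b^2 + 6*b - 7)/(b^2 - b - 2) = (-b^2 - 6*b + 7)/(-b^2 + b + 2)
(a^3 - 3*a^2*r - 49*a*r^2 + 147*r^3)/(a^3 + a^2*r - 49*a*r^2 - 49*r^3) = (a - 3*r)/(a + r)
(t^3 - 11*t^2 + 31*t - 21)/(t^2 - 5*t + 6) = (t^2 - 8*t + 7)/(t - 2)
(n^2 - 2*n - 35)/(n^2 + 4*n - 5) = (n - 7)/(n - 1)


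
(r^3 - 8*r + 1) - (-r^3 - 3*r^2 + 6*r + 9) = 2*r^3 + 3*r^2 - 14*r - 8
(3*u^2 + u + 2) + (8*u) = 3*u^2 + 9*u + 2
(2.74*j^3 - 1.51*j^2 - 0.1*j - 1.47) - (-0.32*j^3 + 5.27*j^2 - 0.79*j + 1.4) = 3.06*j^3 - 6.78*j^2 + 0.69*j - 2.87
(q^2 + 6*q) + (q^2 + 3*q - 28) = 2*q^2 + 9*q - 28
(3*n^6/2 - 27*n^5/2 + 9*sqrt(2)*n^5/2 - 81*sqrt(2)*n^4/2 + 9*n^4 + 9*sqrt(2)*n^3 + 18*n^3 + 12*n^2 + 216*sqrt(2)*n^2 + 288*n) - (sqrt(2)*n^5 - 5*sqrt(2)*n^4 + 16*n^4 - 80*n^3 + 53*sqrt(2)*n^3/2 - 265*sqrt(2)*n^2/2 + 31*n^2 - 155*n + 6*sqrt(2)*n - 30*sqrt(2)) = 3*n^6/2 - 27*n^5/2 + 7*sqrt(2)*n^5/2 - 71*sqrt(2)*n^4/2 - 7*n^4 - 35*sqrt(2)*n^3/2 + 98*n^3 - 19*n^2 + 697*sqrt(2)*n^2/2 - 6*sqrt(2)*n + 443*n + 30*sqrt(2)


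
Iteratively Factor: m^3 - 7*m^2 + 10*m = (m)*(m^2 - 7*m + 10) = m*(m - 2)*(m - 5)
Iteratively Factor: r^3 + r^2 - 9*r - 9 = (r - 3)*(r^2 + 4*r + 3) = (r - 3)*(r + 3)*(r + 1)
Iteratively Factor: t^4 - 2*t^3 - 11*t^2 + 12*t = (t)*(t^3 - 2*t^2 - 11*t + 12) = t*(t + 3)*(t^2 - 5*t + 4) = t*(t - 4)*(t + 3)*(t - 1)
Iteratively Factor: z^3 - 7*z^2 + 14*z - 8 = (z - 4)*(z^2 - 3*z + 2) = (z - 4)*(z - 2)*(z - 1)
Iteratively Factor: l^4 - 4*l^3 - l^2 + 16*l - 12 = (l - 3)*(l^3 - l^2 - 4*l + 4) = (l - 3)*(l - 1)*(l^2 - 4) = (l - 3)*(l - 2)*(l - 1)*(l + 2)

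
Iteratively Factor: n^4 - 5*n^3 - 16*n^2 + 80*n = (n - 5)*(n^3 - 16*n) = n*(n - 5)*(n^2 - 16) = n*(n - 5)*(n - 4)*(n + 4)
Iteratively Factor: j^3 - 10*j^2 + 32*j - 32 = (j - 2)*(j^2 - 8*j + 16) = (j - 4)*(j - 2)*(j - 4)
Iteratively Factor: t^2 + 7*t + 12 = (t + 3)*(t + 4)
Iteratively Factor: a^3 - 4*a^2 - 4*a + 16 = (a - 2)*(a^2 - 2*a - 8) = (a - 2)*(a + 2)*(a - 4)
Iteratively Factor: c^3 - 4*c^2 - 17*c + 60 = (c - 5)*(c^2 + c - 12) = (c - 5)*(c - 3)*(c + 4)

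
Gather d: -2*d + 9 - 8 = 1 - 2*d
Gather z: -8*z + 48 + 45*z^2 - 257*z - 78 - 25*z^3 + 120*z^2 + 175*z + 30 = -25*z^3 + 165*z^2 - 90*z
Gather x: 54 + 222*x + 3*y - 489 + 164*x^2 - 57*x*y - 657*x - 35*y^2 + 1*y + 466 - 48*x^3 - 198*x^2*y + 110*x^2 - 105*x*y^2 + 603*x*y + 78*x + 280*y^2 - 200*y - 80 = -48*x^3 + x^2*(274 - 198*y) + x*(-105*y^2 + 546*y - 357) + 245*y^2 - 196*y - 49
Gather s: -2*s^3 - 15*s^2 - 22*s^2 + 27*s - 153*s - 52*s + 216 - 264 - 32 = -2*s^3 - 37*s^2 - 178*s - 80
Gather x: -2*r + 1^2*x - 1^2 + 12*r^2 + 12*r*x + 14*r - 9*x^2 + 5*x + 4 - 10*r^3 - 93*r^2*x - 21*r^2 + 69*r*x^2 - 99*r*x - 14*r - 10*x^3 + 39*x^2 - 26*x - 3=-10*r^3 - 9*r^2 - 2*r - 10*x^3 + x^2*(69*r + 30) + x*(-93*r^2 - 87*r - 20)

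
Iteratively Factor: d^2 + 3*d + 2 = (d + 2)*(d + 1)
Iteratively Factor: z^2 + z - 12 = (z - 3)*(z + 4)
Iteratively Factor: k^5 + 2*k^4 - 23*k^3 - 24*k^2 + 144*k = (k - 3)*(k^4 + 5*k^3 - 8*k^2 - 48*k) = (k - 3)^2*(k^3 + 8*k^2 + 16*k) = (k - 3)^2*(k + 4)*(k^2 + 4*k) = k*(k - 3)^2*(k + 4)*(k + 4)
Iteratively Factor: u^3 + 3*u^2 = (u)*(u^2 + 3*u) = u^2*(u + 3)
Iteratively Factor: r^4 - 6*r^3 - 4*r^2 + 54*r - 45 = (r - 5)*(r^3 - r^2 - 9*r + 9) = (r - 5)*(r + 3)*(r^2 - 4*r + 3) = (r - 5)*(r - 1)*(r + 3)*(r - 3)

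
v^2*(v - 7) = v^3 - 7*v^2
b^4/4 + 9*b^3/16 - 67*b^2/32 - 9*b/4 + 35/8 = (b/4 + 1/2)*(b - 2)*(b - 5/4)*(b + 7/2)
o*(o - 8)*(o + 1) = o^3 - 7*o^2 - 8*o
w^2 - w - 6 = (w - 3)*(w + 2)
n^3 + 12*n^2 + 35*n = n*(n + 5)*(n + 7)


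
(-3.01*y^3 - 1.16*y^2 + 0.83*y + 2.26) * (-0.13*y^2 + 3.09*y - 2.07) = 0.3913*y^5 - 9.1501*y^4 + 2.5384*y^3 + 4.6721*y^2 + 5.2653*y - 4.6782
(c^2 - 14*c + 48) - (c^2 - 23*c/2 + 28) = 20 - 5*c/2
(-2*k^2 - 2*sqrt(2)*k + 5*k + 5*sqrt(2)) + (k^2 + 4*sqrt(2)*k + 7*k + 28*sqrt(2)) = -k^2 + 2*sqrt(2)*k + 12*k + 33*sqrt(2)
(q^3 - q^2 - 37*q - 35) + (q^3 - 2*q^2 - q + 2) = 2*q^3 - 3*q^2 - 38*q - 33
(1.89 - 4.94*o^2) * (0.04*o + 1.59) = -0.1976*o^3 - 7.8546*o^2 + 0.0756*o + 3.0051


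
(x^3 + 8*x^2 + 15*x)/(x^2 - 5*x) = (x^2 + 8*x + 15)/(x - 5)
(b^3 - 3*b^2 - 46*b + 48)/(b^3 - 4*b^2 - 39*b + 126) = (b^2 - 9*b + 8)/(b^2 - 10*b + 21)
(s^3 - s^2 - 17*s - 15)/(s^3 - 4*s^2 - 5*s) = (s + 3)/s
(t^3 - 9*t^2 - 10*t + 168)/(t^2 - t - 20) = (t^2 - 13*t + 42)/(t - 5)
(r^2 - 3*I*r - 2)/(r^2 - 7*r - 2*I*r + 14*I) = (r - I)/(r - 7)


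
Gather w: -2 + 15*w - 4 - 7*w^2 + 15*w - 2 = -7*w^2 + 30*w - 8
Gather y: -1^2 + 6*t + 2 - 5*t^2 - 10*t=-5*t^2 - 4*t + 1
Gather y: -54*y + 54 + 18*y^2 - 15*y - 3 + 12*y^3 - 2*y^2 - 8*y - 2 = 12*y^3 + 16*y^2 - 77*y + 49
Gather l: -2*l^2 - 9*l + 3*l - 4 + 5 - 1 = -2*l^2 - 6*l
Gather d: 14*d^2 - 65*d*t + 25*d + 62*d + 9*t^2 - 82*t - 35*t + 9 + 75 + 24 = 14*d^2 + d*(87 - 65*t) + 9*t^2 - 117*t + 108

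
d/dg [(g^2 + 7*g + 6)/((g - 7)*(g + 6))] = -8/(g^2 - 14*g + 49)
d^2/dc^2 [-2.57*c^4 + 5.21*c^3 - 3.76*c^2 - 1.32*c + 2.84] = -30.84*c^2 + 31.26*c - 7.52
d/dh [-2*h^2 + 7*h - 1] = 7 - 4*h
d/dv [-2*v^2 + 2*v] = 2 - 4*v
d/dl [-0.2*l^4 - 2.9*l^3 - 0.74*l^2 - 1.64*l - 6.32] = -0.8*l^3 - 8.7*l^2 - 1.48*l - 1.64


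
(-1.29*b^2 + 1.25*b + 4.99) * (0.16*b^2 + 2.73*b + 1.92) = -0.2064*b^4 - 3.3217*b^3 + 1.7341*b^2 + 16.0227*b + 9.5808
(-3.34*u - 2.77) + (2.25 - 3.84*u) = -7.18*u - 0.52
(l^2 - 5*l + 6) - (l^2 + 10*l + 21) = -15*l - 15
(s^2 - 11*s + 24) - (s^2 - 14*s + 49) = 3*s - 25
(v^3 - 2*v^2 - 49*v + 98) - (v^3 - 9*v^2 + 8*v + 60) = 7*v^2 - 57*v + 38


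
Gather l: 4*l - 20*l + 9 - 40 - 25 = -16*l - 56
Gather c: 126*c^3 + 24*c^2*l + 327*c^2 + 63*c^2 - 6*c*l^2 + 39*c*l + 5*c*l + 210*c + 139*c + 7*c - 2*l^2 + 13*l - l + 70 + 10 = 126*c^3 + c^2*(24*l + 390) + c*(-6*l^2 + 44*l + 356) - 2*l^2 + 12*l + 80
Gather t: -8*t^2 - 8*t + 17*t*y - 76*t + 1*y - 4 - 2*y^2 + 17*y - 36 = -8*t^2 + t*(17*y - 84) - 2*y^2 + 18*y - 40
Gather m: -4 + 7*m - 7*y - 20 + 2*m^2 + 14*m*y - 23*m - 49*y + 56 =2*m^2 + m*(14*y - 16) - 56*y + 32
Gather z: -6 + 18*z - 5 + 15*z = 33*z - 11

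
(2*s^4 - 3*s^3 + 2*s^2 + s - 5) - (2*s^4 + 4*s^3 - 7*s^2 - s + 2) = -7*s^3 + 9*s^2 + 2*s - 7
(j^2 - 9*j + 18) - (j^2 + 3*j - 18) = 36 - 12*j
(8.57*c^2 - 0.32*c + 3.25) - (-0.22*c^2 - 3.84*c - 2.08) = 8.79*c^2 + 3.52*c + 5.33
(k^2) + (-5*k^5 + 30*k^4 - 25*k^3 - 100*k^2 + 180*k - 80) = -5*k^5 + 30*k^4 - 25*k^3 - 99*k^2 + 180*k - 80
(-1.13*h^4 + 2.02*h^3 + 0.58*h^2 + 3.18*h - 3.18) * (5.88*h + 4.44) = -6.6444*h^5 + 6.8604*h^4 + 12.3792*h^3 + 21.2736*h^2 - 4.5792*h - 14.1192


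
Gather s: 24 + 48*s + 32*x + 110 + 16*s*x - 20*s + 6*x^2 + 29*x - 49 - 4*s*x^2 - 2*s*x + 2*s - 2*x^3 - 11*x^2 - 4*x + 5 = s*(-4*x^2 + 14*x + 30) - 2*x^3 - 5*x^2 + 57*x + 90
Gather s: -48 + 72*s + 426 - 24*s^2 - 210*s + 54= -24*s^2 - 138*s + 432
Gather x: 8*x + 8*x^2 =8*x^2 + 8*x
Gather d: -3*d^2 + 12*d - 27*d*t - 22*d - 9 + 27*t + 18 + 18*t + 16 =-3*d^2 + d*(-27*t - 10) + 45*t + 25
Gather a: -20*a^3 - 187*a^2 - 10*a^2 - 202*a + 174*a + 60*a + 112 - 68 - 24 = -20*a^3 - 197*a^2 + 32*a + 20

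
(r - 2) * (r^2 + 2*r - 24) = r^3 - 28*r + 48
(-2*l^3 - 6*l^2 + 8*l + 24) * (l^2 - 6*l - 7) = -2*l^5 + 6*l^4 + 58*l^3 + 18*l^2 - 200*l - 168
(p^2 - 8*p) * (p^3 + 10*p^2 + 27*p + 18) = p^5 + 2*p^4 - 53*p^3 - 198*p^2 - 144*p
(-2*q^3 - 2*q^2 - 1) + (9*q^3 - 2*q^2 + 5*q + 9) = 7*q^3 - 4*q^2 + 5*q + 8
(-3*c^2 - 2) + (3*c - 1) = -3*c^2 + 3*c - 3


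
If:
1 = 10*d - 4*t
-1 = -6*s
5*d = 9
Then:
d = 9/5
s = 1/6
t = 17/4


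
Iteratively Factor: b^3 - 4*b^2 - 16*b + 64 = (b + 4)*(b^2 - 8*b + 16) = (b - 4)*(b + 4)*(b - 4)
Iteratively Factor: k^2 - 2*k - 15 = (k - 5)*(k + 3)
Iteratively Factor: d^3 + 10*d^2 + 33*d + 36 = (d + 3)*(d^2 + 7*d + 12) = (d + 3)^2*(d + 4)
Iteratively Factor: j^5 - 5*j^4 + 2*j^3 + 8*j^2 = (j + 1)*(j^4 - 6*j^3 + 8*j^2) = j*(j + 1)*(j^3 - 6*j^2 + 8*j) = j*(j - 4)*(j + 1)*(j^2 - 2*j) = j^2*(j - 4)*(j + 1)*(j - 2)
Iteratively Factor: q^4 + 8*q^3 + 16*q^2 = (q)*(q^3 + 8*q^2 + 16*q) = q^2*(q^2 + 8*q + 16) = q^2*(q + 4)*(q + 4)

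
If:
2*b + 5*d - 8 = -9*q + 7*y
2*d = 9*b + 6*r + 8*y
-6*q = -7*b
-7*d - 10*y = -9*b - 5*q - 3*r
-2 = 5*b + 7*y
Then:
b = 12/155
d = 144/155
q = 14/155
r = 422/651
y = -74/217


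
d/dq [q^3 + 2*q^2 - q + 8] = 3*q^2 + 4*q - 1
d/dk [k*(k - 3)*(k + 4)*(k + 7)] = 4*k^3 + 24*k^2 - 10*k - 84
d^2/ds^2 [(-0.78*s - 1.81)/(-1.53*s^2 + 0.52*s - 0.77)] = ((0.78*s + 1.81)*(3.06*s - 0.52)*(6.12*s - 1.04) - (7.1604*s + 4.7274)*(1.53*s^2 - 0.52*s + 0.77))/(1.53*s^2 - 0.52*s + 0.77)^3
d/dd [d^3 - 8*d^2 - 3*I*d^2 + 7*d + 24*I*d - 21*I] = 3*d^2 - 16*d - 6*I*d + 7 + 24*I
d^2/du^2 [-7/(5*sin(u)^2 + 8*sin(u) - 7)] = 14*(50*sin(u)^4 + 60*sin(u)^3 + 27*sin(u)^2 - 92*sin(u) - 99)/(5*sin(u)^2 + 8*sin(u) - 7)^3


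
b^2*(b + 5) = b^3 + 5*b^2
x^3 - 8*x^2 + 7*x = x*(x - 7)*(x - 1)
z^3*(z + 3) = z^4 + 3*z^3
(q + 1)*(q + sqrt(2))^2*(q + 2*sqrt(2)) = q^4 + q^3 + 4*sqrt(2)*q^3 + 4*sqrt(2)*q^2 + 10*q^2 + 4*sqrt(2)*q + 10*q + 4*sqrt(2)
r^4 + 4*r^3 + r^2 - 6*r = r*(r - 1)*(r + 2)*(r + 3)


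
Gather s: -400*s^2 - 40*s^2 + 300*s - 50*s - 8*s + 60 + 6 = -440*s^2 + 242*s + 66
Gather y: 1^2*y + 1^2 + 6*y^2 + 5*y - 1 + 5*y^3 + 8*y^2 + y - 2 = 5*y^3 + 14*y^2 + 7*y - 2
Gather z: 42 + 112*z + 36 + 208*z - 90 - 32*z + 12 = 288*z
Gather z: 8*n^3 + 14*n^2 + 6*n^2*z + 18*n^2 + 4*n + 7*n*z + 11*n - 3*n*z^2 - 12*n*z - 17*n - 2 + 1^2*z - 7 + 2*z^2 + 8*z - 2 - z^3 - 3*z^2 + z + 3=8*n^3 + 32*n^2 - 2*n - z^3 + z^2*(-3*n - 1) + z*(6*n^2 - 5*n + 10) - 8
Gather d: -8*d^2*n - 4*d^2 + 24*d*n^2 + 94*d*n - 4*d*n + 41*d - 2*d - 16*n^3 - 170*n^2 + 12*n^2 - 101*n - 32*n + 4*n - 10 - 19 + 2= d^2*(-8*n - 4) + d*(24*n^2 + 90*n + 39) - 16*n^3 - 158*n^2 - 129*n - 27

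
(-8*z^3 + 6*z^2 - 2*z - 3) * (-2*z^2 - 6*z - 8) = 16*z^5 + 36*z^4 + 32*z^3 - 30*z^2 + 34*z + 24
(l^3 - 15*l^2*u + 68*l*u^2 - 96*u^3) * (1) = l^3 - 15*l^2*u + 68*l*u^2 - 96*u^3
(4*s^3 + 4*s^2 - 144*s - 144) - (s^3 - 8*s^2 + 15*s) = 3*s^3 + 12*s^2 - 159*s - 144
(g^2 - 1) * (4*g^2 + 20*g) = 4*g^4 + 20*g^3 - 4*g^2 - 20*g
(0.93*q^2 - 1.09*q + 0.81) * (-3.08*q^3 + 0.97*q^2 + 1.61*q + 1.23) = -2.8644*q^5 + 4.2593*q^4 - 2.0548*q^3 + 0.1747*q^2 - 0.0365999999999997*q + 0.9963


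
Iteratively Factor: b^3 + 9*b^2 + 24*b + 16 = (b + 1)*(b^2 + 8*b + 16) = (b + 1)*(b + 4)*(b + 4)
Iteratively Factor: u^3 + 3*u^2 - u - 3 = (u + 3)*(u^2 - 1) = (u + 1)*(u + 3)*(u - 1)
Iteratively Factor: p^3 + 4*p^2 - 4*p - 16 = (p - 2)*(p^2 + 6*p + 8) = (p - 2)*(p + 4)*(p + 2)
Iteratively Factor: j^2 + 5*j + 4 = (j + 4)*(j + 1)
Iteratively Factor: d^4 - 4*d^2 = (d + 2)*(d^3 - 2*d^2) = d*(d + 2)*(d^2 - 2*d) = d*(d - 2)*(d + 2)*(d)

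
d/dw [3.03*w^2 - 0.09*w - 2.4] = 6.06*w - 0.09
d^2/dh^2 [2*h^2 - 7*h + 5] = 4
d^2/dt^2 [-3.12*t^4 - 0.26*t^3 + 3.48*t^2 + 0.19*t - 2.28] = -37.44*t^2 - 1.56*t + 6.96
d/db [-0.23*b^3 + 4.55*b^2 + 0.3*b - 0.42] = -0.69*b^2 + 9.1*b + 0.3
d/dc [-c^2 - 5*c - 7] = -2*c - 5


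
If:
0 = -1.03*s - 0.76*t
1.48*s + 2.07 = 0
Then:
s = -1.40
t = 1.90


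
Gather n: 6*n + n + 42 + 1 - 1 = 7*n + 42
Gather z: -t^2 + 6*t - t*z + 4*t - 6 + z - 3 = -t^2 + 10*t + z*(1 - t) - 9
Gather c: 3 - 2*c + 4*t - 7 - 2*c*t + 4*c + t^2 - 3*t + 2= c*(2 - 2*t) + t^2 + t - 2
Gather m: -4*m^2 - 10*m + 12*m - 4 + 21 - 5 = -4*m^2 + 2*m + 12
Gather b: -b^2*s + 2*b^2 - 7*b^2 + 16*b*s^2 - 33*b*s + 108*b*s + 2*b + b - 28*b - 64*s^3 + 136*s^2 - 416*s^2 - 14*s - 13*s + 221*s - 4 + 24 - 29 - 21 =b^2*(-s - 5) + b*(16*s^2 + 75*s - 25) - 64*s^3 - 280*s^2 + 194*s - 30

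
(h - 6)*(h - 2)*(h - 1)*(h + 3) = h^4 - 6*h^3 - 7*h^2 + 48*h - 36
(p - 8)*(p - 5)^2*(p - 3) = p^4 - 21*p^3 + 159*p^2 - 515*p + 600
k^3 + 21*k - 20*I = (k - 4*I)*(k - I)*(k + 5*I)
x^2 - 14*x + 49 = (x - 7)^2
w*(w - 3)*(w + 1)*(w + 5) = w^4 + 3*w^3 - 13*w^2 - 15*w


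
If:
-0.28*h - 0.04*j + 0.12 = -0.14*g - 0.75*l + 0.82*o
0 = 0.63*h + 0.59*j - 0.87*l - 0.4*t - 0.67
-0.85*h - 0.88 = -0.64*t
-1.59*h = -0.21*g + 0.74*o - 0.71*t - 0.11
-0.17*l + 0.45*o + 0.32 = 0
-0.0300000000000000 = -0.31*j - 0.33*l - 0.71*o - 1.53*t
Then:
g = -11.52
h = -1.81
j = 4.30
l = 1.31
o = -0.22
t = -1.03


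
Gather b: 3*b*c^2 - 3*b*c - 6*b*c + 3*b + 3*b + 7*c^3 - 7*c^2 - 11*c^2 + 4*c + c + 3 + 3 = b*(3*c^2 - 9*c + 6) + 7*c^3 - 18*c^2 + 5*c + 6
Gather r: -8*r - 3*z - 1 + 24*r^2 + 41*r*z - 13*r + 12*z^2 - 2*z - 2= 24*r^2 + r*(41*z - 21) + 12*z^2 - 5*z - 3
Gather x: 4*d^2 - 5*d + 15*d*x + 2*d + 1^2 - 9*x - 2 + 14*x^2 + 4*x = 4*d^2 - 3*d + 14*x^2 + x*(15*d - 5) - 1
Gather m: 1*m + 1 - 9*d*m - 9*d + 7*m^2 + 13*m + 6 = -9*d + 7*m^2 + m*(14 - 9*d) + 7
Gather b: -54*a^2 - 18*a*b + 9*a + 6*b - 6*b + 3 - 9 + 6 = -54*a^2 - 18*a*b + 9*a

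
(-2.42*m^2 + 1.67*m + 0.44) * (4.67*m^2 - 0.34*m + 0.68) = -11.3014*m^4 + 8.6217*m^3 - 0.1586*m^2 + 0.986*m + 0.2992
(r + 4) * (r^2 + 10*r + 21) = r^3 + 14*r^2 + 61*r + 84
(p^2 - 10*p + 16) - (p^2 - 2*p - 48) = 64 - 8*p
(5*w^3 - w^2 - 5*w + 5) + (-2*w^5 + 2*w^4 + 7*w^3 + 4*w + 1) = -2*w^5 + 2*w^4 + 12*w^3 - w^2 - w + 6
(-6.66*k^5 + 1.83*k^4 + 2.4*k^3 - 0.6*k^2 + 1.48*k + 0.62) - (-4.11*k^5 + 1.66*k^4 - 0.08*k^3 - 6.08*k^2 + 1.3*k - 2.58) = -2.55*k^5 + 0.17*k^4 + 2.48*k^3 + 5.48*k^2 + 0.18*k + 3.2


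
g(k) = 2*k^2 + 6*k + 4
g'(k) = 4*k + 6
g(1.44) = 16.79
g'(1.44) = 11.76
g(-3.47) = 7.26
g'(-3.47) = -7.88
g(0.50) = 7.50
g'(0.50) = 8.00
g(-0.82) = 0.42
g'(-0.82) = 2.72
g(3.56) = 50.71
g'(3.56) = 20.24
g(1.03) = 12.30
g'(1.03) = 10.12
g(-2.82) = 2.98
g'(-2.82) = -5.28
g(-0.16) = 3.09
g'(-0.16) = 5.36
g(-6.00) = 40.00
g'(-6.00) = -18.00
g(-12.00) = 220.00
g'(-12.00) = -42.00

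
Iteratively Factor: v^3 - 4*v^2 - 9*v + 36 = (v + 3)*(v^2 - 7*v + 12) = (v - 3)*(v + 3)*(v - 4)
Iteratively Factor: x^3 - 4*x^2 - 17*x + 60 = (x - 3)*(x^2 - x - 20) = (x - 5)*(x - 3)*(x + 4)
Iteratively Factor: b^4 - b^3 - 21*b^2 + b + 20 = (b + 1)*(b^3 - 2*b^2 - 19*b + 20) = (b - 5)*(b + 1)*(b^2 + 3*b - 4) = (b - 5)*(b - 1)*(b + 1)*(b + 4)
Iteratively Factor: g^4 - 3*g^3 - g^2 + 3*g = (g - 3)*(g^3 - g) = g*(g - 3)*(g^2 - 1) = g*(g - 3)*(g - 1)*(g + 1)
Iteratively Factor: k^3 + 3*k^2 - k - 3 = (k + 1)*(k^2 + 2*k - 3) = (k + 1)*(k + 3)*(k - 1)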